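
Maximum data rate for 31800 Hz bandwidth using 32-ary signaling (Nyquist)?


Rate = 2 * B * log2(M) = 2 * 31800 * 5.0 = 318000.0

318000.0 bps


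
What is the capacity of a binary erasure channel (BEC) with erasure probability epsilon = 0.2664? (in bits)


C = 1 - epsilon = 1 - 0.2664 = 0.7336

0.7336 bits


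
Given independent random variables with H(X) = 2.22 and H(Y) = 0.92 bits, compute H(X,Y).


For independent variables, H(X,Y) = H(X) + H(Y) = 2.22 + 0.92 = 3.14

3.14 bits


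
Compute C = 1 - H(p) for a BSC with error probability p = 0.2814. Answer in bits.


H(p) = -p*log2(p) - (1-p)*log2(1-p) = -0.2814*log2(0.2814) - 0.7186*log2(0.7186) = 0.514767 + 0.342585 = 0.8574. C = 1 - H(p) = 1 - 0.8574 = 0.1426

0.1426 bits


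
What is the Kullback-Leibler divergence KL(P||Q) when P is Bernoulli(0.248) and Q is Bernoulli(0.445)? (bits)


KL = p*log2(p/q) + (1-p)*log2((1-p)/(1-q)) = 0.248*log2(0.248/0.445) + 0.752*log2(0.752/0.555) = 0.1204

0.1204 bits


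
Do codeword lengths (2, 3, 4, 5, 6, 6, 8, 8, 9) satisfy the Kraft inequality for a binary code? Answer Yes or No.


Kraft sum = sum(2^(-l_i)) = 0.5098, need <= 1. Result: satisfied (a binary prefix-free code with these lengths exists)

Yes


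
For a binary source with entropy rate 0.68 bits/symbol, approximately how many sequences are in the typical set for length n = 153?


log2|A_typical| = nH = 153 * 0.68 = 104.04, so |A_typical| ~ 2^104.04 = 2.085e+31

2.085e+31


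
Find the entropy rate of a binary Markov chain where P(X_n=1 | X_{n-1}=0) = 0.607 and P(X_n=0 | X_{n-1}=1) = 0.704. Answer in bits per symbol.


Stationary distribution: pi_0 = p10/(p01+p10) = 0.537, pi_1 = 0.463. Entropy rate H' = pi_0*H(p01) + pi_1*H(p10) = 0.537*0.9667 + 0.463*0.8763 = 0.9249

0.9249 bits/symbol


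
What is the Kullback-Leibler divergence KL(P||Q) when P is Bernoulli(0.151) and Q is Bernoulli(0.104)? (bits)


KL = p*log2(p/q) + (1-p)*log2((1-p)/(1-q)) = 0.151*log2(0.151/0.104) + 0.849*log2(0.849/0.896) = 0.0152

0.0152 bits


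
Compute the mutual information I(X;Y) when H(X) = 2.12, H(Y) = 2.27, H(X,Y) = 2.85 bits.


I(X;Y) = H(X) + H(Y) - H(X,Y) = 2.12 + 2.27 - 2.85 = 1.54

1.54 bits


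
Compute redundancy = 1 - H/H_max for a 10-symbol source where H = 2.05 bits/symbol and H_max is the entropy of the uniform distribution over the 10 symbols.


H_max = log2(K) = log2(10) = 3.3219 bits/symbol. Redundancy = 1 - H/H_max = 1 - 2.05/3.3219 = 1 - 0.6171 = 0.3829

0.3829


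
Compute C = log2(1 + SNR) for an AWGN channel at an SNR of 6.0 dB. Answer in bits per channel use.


SNR_linear = 10^(6.0/10) = 3.9811; C = log2(1 + SNR_linear) = log2(1 + 3.9811) = 2.3165

2.3165 bits/channel use


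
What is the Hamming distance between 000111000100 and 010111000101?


Count differing positions: . ^ . . . . . . . . . ^ = 2 differences

2


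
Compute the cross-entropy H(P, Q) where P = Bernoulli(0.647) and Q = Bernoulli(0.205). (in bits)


H(P,Q) = -p*log2(q) - (1-p)*log2(1-q). -0.647*log2(0.205) = 1.479239; -0.353*log2(0.795) = 0.116834. H(P,Q) = 1.479239 + 0.116834 = 1.5961

1.5961 bits


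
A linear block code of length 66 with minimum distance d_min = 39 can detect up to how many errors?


Detection capability = d_min - 1 = 39 - 1 = 38

38 errors


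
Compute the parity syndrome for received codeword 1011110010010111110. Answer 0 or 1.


Syndrome = XOR of all bits = 1 XOR 0 XOR 1 XOR 1 XOR 1 XOR 1 XOR 0 XOR 0 XOR 1 XOR 0 XOR 0 XOR 1 XOR 0 XOR 1 XOR 1 XOR 1 XOR 1 XOR 1 XOR 0 = 0

0


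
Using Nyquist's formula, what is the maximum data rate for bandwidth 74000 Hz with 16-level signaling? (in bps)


Rate = 2 * B * log2(M) = 2 * 74000 * 4.0 = 592000.0

592000.0 bps


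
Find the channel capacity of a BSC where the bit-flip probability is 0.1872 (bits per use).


H(p) = -p*log2(p) - (1-p)*log2(1-p) = -0.1872*log2(0.1872) - 0.8128*log2(0.8128) = 0.452527 + 0.243050 = 0.6956. C = 1 - H(p) = 1 - 0.6956 = 0.3044

0.3044 bits


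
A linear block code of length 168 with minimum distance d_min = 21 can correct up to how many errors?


Correction capability = floor((d-1)/2) = floor((21-1)/2) = 10

10 errors


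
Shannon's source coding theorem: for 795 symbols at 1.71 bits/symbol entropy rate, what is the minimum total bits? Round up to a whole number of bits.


Minimum bits >= n * H = 795 * 1.71 = 1359.45, rounded up to a whole number of bits = 1360

1360 bits


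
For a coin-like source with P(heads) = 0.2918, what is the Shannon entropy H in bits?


H = -p*log2(p) - (1-p)*log2(1-p). -0.2918*log2(0.2918) = 0.518513; -0.7082*log2(0.7082) = 0.352522. H = 0.518513 + 0.352522 = 0.871

0.871 bits


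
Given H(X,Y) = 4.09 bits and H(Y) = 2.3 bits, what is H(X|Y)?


H(X|Y) = H(X,Y) - H(Y) = 4.09 - 2.3 = 1.79

1.79 bits


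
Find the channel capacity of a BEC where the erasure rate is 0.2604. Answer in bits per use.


C = 1 - epsilon = 1 - 0.2604 = 0.7396

0.7396 bits


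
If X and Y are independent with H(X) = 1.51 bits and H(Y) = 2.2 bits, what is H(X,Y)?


For independent variables, H(X,Y) = H(X) + H(Y) = 1.51 + 2.2 = 3.71

3.71 bits


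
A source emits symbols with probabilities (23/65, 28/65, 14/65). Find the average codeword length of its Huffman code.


Huffman construction (repeatedly merge the two least-probable nodes; each merge adds 1 bit to every symbol beneath it): 14/65 + 23/65 = 37/65; 28/65 + 37/65 = 1. Resulting codeword lengths (in the order the probabilities were given): (2, 1, 2). L_avg = sum(p_i * l_i) = 23/65*2 + 28/65*1 + 14/65*2 = 102/65 = 1.5692

1.5692 bits


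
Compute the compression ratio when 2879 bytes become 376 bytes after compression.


Ratio = original / compressed = 2879 / 376 = 7.6569

7.6569


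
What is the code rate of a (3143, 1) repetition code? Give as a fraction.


Rate = k/n = 1/3143

1/3143


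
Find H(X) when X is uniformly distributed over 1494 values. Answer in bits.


H = log2(n) = log2(1494) = 10.545

10.545 bits


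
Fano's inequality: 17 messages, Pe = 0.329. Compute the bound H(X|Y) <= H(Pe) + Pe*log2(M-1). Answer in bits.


H(Pe) = -Pe*log2(Pe) - (1-Pe)*log2(1-Pe) = -0.329*log2(0.329) - 0.671*log2(0.671) = 0.527664 + 0.386238 = 0.9139. Pe*log2(M-1) = 0.329*log2(16) = 1.316000. Bound = H(Pe) + Pe*log2(M-1) = 0.527664 + 0.386238 + 1.316000 = 2.2299

2.2299 bits


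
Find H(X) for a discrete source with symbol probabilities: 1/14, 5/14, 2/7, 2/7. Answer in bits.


H = -sum(p_i * log2(p_i)). Terms: -(1/14)*log2(1/14) = 0.271954; -(5/14)*log2(5/14) = 0.530510; -(2/7)*log2(2/7) = 0.516387; -(2/7)*log2(2/7) = 0.516387. H = 0.271954 + 0.530510 + 0.516387 + 0.516387 = 1.8352

1.8352 bits


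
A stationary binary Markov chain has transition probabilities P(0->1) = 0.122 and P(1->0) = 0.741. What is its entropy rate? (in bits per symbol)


Stationary distribution: pi_0 = p10/(p01+p10) = 0.8586, pi_1 = 0.1414. Entropy rate H' = pi_0*H(p01) + pi_1*H(p10) = 0.8586*0.5351 + 0.1414*0.8252 = 0.5761

0.5761 bits/symbol


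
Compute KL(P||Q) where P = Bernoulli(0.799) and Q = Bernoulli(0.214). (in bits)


KL = p*log2(p/q) + (1-p)*log2((1-p)/(1-q)) = 0.799*log2(0.799/0.214) + 0.201*log2(0.201/0.786) = 1.1231

1.1231 bits


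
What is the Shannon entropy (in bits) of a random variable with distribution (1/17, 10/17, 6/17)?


H = -sum(p_i * log2(p_i)). Terms: -(1/17)*log2(1/17) = 0.240439; -(10/17)*log2(10/17) = 0.450315; -(6/17)*log2(6/17) = 0.530294. H = 0.240439 + 0.450315 + 0.530294 = 1.221

1.221 bits


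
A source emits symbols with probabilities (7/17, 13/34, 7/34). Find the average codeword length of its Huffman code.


Huffman construction (repeatedly merge the two least-probable nodes; each merge adds 1 bit to every symbol beneath it): 7/34 + 13/34 = 10/17; 7/17 + 10/17 = 1. Resulting codeword lengths (in the order the probabilities were given): (1, 2, 2). L_avg = sum(p_i * l_i) = 7/17*1 + 13/34*2 + 7/34*2 = 27/17 = 1.5882

1.5882 bits


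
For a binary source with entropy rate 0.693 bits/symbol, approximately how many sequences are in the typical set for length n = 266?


log2|A_typical| = nH = 266 * 0.693 = 184.338, so |A_typical| ~ 2^184.338 = 3.099e+55

3.099e+55


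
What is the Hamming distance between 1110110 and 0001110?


Count differing positions: ^ ^ ^ ^ . . . = 4 differences

4


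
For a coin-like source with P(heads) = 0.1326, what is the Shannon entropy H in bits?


H = -p*log2(p) - (1-p)*log2(1-p). -0.1326*log2(0.1326) = 0.386509; -0.8674*log2(0.8674) = 0.178017. H = 0.386509 + 0.178017 = 0.5645

0.5645 bits


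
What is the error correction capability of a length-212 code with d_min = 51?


Correction capability = floor((d-1)/2) = floor((51-1)/2) = 25

25 errors


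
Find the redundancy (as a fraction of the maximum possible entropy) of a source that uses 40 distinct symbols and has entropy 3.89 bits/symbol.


H_max = log2(K) = log2(40) = 5.3219 bits/symbol. Redundancy = 1 - H/H_max = 1 - 3.89/5.3219 = 1 - 0.7309 = 0.2691

0.2691


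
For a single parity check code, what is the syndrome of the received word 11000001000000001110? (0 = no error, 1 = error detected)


Syndrome = XOR of all bits = 1 XOR 1 XOR 0 XOR 0 XOR 0 XOR 0 XOR 0 XOR 1 XOR 0 XOR 0 XOR 0 XOR 0 XOR 0 XOR 0 XOR 0 XOR 0 XOR 1 XOR 1 XOR 1 XOR 0 = 0

0


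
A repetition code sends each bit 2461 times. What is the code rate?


Rate = k/n = 1/2461

1/2461


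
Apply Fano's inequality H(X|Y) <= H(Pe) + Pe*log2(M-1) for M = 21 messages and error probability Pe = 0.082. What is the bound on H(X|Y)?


H(Pe) = -Pe*log2(Pe) - (1-Pe)*log2(1-Pe) = -0.082*log2(0.082) - 0.918*log2(0.918) = 0.295875 + 0.113312 = 0.4092. Pe*log2(M-1) = 0.082*log2(20) = 0.354398. Bound = H(Pe) + Pe*log2(M-1) = 0.295875 + 0.113312 + 0.354398 = 0.7636

0.7636 bits


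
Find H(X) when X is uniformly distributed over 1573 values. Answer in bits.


H = log2(n) = log2(1573) = 10.6193

10.6193 bits


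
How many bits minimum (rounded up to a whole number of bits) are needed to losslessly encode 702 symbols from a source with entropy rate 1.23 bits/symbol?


Minimum bits >= n * H = 702 * 1.23 = 863.46, rounded up to a whole number of bits = 864

864 bits


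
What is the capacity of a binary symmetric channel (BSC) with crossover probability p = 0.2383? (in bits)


H(p) = -p*log2(p) - (1-p)*log2(1-p) = -0.2383*log2(0.2383) - 0.7617*log2(0.7617) = 0.493078 + 0.299124 = 0.7922. C = 1 - H(p) = 1 - 0.7922 = 0.2078

0.2078 bits


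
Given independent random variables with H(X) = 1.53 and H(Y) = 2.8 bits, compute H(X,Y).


For independent variables, H(X,Y) = H(X) + H(Y) = 1.53 + 2.8 = 4.33

4.33 bits


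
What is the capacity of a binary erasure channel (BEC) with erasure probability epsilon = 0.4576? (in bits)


C = 1 - epsilon = 1 - 0.4576 = 0.5424

0.5424 bits


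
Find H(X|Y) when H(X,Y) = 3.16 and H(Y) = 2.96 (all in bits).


H(X|Y) = H(X,Y) - H(Y) = 3.16 - 2.96 = 0.2

0.2 bits


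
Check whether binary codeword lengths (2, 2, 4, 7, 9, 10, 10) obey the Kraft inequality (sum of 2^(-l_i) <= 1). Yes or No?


Kraft sum = sum(2^(-l_i)) = 0.5742, need <= 1. Result: satisfied (a binary prefix-free code with these lengths exists)

Yes


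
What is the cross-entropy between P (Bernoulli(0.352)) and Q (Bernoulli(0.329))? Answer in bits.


H(P,Q) = -p*log2(q) - (1-p)*log2(1-q). -0.352*log2(0.329) = 0.564552; -0.648*log2(0.671) = 0.372999. H(P,Q) = 0.564552 + 0.372999 = 0.9376

0.9376 bits


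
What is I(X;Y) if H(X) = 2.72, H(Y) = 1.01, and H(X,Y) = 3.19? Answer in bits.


I(X;Y) = H(X) + H(Y) - H(X,Y) = 2.72 + 1.01 - 3.19 = 0.54

0.54 bits


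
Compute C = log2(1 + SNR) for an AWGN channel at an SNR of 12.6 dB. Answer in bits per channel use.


SNR_linear = 10^(12.6/10) = 18.197; C = log2(1 + SNR_linear) = log2(1 + 18.197) = 4.2628

4.2628 bits/channel use


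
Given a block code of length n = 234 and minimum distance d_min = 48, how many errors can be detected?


Detection capability = d_min - 1 = 48 - 1 = 47

47 errors


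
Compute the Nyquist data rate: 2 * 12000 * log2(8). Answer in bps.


Rate = 2 * B * log2(M) = 2 * 12000 * 3.0 = 72000.0

72000.0 bps


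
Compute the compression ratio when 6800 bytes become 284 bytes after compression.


Ratio = original / compressed = 6800 / 284 = 23.9437

23.9437


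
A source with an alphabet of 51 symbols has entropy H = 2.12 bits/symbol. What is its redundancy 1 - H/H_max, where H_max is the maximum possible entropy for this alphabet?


H_max = log2(K) = log2(51) = 5.6724 bits/symbol. Redundancy = 1 - H/H_max = 1 - 2.12/5.6724 = 1 - 0.3737 = 0.6263

0.6263


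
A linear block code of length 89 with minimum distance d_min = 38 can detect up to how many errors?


Detection capability = d_min - 1 = 38 - 1 = 37

37 errors


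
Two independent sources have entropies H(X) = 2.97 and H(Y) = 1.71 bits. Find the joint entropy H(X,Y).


For independent variables, H(X,Y) = H(X) + H(Y) = 2.97 + 1.71 = 4.68

4.68 bits


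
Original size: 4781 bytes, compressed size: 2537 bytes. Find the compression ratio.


Ratio = original / compressed = 4781 / 2537 = 1.8845

1.8845


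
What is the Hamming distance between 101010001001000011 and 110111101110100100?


Count differing positions: . ^ ^ ^ . ^ ^ . . ^ ^ ^ ^ . . ^ ^ ^ = 12 differences

12


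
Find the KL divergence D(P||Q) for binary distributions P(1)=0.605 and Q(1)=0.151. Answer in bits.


KL = p*log2(p/q) + (1-p)*log2((1-p)/(1-q)) = 0.605*log2(0.605/0.151) + 0.395*log2(0.395/0.849) = 0.7754

0.7754 bits


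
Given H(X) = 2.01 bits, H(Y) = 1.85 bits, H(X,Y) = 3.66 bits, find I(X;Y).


I(X;Y) = H(X) + H(Y) - H(X,Y) = 2.01 + 1.85 - 3.66 = 0.2

0.2 bits


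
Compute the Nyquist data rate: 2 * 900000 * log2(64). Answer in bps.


Rate = 2 * B * log2(M) = 2 * 900000 * 6.0 = 10800000.0

10800000.0 bps


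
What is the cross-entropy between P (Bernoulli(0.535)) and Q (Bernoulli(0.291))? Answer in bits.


H(P,Q) = -p*log2(q) - (1-p)*log2(1-q). -0.535*log2(0.291) = 0.952786; -0.465*log2(0.709) = 0.230706. H(P,Q) = 0.952786 + 0.230706 = 1.1835

1.1835 bits


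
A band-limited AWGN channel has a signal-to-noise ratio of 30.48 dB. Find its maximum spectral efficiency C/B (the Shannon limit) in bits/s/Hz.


SNR_linear = 10^(30.48/10) = 1116.8632; C/B = log2(1 + SNR_linear) = log2(1 + 1116.8632) = 10.1265

10.1265 bits/s/Hz


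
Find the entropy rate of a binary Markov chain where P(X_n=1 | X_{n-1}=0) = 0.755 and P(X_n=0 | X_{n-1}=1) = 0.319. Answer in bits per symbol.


Stationary distribution: pi_0 = p10/(p01+p10) = 0.297, pi_1 = 0.703. Entropy rate H' = pi_0*H(p01) + pi_1*H(p10) = 0.297*0.8033 + 0.703*0.9033 = 0.8736

0.8736 bits/symbol


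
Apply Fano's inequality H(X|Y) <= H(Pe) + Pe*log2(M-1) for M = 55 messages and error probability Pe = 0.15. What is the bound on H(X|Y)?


H(Pe) = -Pe*log2(Pe) - (1-Pe)*log2(1-Pe) = -0.15*log2(0.15) - 0.85*log2(0.85) = 0.410545 + 0.199295 = 0.6098. Pe*log2(M-1) = 0.15*log2(54) = 0.863233. Bound = H(Pe) + Pe*log2(M-1) = 0.410545 + 0.199295 + 0.863233 = 1.4731

1.4731 bits


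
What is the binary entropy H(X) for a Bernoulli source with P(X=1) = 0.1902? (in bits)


H = -p*log2(p) - (1-p)*log2(1-p). -0.1902*log2(0.1902) = 0.455417; -0.8098*log2(0.8098) = 0.246473. H = 0.455417 + 0.246473 = 0.7019

0.7019 bits


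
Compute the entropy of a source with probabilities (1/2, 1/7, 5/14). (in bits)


H = -sum(p_i * log2(p_i)). Terms: -(1/2)*log2(1/2) = 0.500000; -(1/7)*log2(1/7) = 0.401051; -(5/14)*log2(5/14) = 0.530510. H = 0.500000 + 0.401051 + 0.530510 = 1.4316

1.4316 bits


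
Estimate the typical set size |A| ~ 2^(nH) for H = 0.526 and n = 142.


log2|A_typical| = nH = 142 * 0.526 = 74.692, so |A_typical| ~ 2^74.692 = 3.052e+22

3.052e+22


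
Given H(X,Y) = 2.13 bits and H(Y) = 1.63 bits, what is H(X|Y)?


H(X|Y) = H(X,Y) - H(Y) = 2.13 - 1.63 = 0.5

0.5 bits


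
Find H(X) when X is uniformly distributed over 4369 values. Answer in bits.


H = log2(n) = log2(4369) = 12.0931

12.0931 bits


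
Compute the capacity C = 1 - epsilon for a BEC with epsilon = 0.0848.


C = 1 - epsilon = 1 - 0.0848 = 0.9152

0.9152 bits


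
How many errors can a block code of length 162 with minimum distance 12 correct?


Correction capability = floor((d-1)/2) = floor((12-1)/2) = 5

5 errors


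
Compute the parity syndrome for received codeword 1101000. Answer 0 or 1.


Syndrome = XOR of all bits = 1 XOR 1 XOR 0 XOR 1 XOR 0 XOR 0 XOR 0 = 1

1


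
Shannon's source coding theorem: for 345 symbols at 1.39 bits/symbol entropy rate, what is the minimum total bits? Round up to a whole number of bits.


Minimum bits >= n * H = 345 * 1.39 = 479.55, rounded up to a whole number of bits = 480

480 bits


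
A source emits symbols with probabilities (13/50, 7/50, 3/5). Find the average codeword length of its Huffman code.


Huffman construction (repeatedly merge the two least-probable nodes; each merge adds 1 bit to every symbol beneath it): 7/50 + 13/50 = 2/5; 2/5 + 3/5 = 1. Resulting codeword lengths (in the order the probabilities were given): (2, 2, 1). L_avg = sum(p_i * l_i) = 13/50*2 + 7/50*2 + 3/5*1 = 7/5 = 1.4

1.4 bits


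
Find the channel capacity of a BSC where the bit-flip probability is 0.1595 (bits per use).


H(p) = -p*log2(p) - (1-p)*log2(1-p) = -0.1595*log2(0.1595) - 0.8405*log2(0.8405) = 0.422415 + 0.210697 = 0.6331. C = 1 - H(p) = 1 - 0.6331 = 0.3669

0.3669 bits


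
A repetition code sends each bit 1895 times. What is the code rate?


Rate = k/n = 1/1895

1/1895


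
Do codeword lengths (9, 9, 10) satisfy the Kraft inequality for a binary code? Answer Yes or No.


Kraft sum = sum(2^(-l_i)) = 0.0049, need <= 1. Result: satisfied (a binary prefix-free code with these lengths exists)

Yes


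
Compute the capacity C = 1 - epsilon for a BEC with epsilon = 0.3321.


C = 1 - epsilon = 1 - 0.3321 = 0.6679

0.6679 bits


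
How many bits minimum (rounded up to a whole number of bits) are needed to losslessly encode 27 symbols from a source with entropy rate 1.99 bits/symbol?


Minimum bits >= n * H = 27 * 1.99 = 53.73, rounded up to a whole number of bits = 54

54 bits


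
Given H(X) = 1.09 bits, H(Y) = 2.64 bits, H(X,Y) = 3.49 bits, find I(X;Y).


I(X;Y) = H(X) + H(Y) - H(X,Y) = 1.09 + 2.64 - 3.49 = 0.24

0.24 bits


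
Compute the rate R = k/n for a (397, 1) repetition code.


Rate = k/n = 1/397

1/397


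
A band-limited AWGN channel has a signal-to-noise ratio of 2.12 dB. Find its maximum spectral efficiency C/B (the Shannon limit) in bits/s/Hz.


SNR_linear = 10^(2.12/10) = 1.6293; C/B = log2(1 + SNR_linear) = log2(1 + 1.6293) = 1.3947

1.3947 bits/s/Hz


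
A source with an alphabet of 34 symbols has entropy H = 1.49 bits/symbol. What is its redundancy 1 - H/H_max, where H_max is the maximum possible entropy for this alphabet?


H_max = log2(K) = log2(34) = 5.0875 bits/symbol. Redundancy = 1 - H/H_max = 1 - 1.49/5.0875 = 1 - 0.2929 = 0.7071

0.7071


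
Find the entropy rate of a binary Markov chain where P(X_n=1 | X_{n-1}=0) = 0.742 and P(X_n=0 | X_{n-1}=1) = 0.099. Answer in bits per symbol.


Stationary distribution: pi_0 = p10/(p01+p10) = 0.1177, pi_1 = 0.8823. Entropy rate H' = pi_0*H(p01) + pi_1*H(p10) = 0.1177*0.8237 + 0.8823*0.4658 = 0.5079

0.5079 bits/symbol


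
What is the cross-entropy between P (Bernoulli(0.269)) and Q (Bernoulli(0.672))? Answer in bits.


H(P,Q) = -p*log2(q) - (1-p)*log2(1-q). -0.269*log2(0.672) = 0.154263; -0.731*log2(0.328) = 1.175618. H(P,Q) = 0.154263 + 1.175618 = 1.3299

1.3299 bits


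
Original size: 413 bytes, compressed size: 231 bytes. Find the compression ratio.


Ratio = original / compressed = 413 / 231 = 1.7879

1.7879


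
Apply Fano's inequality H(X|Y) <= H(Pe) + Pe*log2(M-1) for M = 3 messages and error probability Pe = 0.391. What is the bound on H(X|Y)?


H(Pe) = -Pe*log2(Pe) - (1-Pe)*log2(1-Pe) = -0.391*log2(0.391) - 0.609*log2(0.609) = 0.529711 + 0.435731 = 0.9654. Pe*log2(M-1) = 0.391*log2(2) = 0.391000. Bound = H(Pe) + Pe*log2(M-1) = 0.529711 + 0.435731 + 0.391000 = 1.3564

1.3564 bits


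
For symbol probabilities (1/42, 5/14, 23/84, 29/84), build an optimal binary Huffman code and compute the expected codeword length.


Huffman construction (repeatedly merge the two least-probable nodes; each merge adds 1 bit to every symbol beneath it): 1/42 + 23/84 = 25/84; 25/84 + 29/84 = 9/14; 5/14 + 9/14 = 1. Resulting codeword lengths (in the order the probabilities were given): (3, 1, 3, 2). L_avg = sum(p_i * l_i) = 1/42*3 + 5/14*1 + 23/84*3 + 29/84*2 = 163/84 = 1.9405

1.9405 bits


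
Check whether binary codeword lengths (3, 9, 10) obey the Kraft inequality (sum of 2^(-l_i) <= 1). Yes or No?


Kraft sum = sum(2^(-l_i)) = 0.1279, need <= 1. Result: satisfied (a binary prefix-free code with these lengths exists)

Yes


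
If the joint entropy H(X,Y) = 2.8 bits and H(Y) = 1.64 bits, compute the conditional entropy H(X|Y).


H(X|Y) = H(X,Y) - H(Y) = 2.8 - 1.64 = 1.16

1.16 bits


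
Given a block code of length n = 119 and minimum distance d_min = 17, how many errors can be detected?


Detection capability = d_min - 1 = 17 - 1 = 16

16 errors


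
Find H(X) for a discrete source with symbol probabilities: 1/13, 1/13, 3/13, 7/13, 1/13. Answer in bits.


H = -sum(p_i * log2(p_i)). Terms: -(1/13)*log2(1/13) = 0.284649; -(1/13)*log2(1/13) = 0.284649; -(3/13)*log2(3/13) = 0.488187; -(7/13)*log2(7/13) = 0.480892; -(1/13)*log2(1/13) = 0.284649. H = 0.284649 + 0.284649 + 0.488187 + 0.480892 + 0.284649 = 1.823

1.823 bits


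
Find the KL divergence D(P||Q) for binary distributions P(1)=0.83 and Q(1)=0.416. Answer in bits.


KL = p*log2(p/q) + (1-p)*log2((1-p)/(1-q)) = 0.83*log2(0.83/0.416) + 0.17*log2(0.17/0.584) = 0.5244

0.5244 bits


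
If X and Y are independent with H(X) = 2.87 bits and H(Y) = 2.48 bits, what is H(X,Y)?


For independent variables, H(X,Y) = H(X) + H(Y) = 2.87 + 2.48 = 5.35

5.35 bits


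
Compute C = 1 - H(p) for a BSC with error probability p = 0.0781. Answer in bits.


H(p) = -p*log2(p) - (1-p)*log2(1-p) = -0.0781*log2(0.0781) - 0.9219*log2(0.9219) = 0.287293 + 0.108155 = 0.3954. C = 1 - H(p) = 1 - 0.3954 = 0.6046

0.6046 bits


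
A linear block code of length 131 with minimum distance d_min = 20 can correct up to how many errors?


Correction capability = floor((d-1)/2) = floor((20-1)/2) = 9

9 errors


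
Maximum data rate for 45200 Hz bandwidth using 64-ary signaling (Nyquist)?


Rate = 2 * B * log2(M) = 2 * 45200 * 6.0 = 542400.0

542400.0 bps


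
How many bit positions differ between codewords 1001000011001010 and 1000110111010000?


Count differing positions: . . . ^ ^ ^ . ^ . . . ^ ^ . ^ . = 7 differences

7


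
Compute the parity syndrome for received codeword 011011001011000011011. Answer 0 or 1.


Syndrome = XOR of all bits = 0 XOR 1 XOR 1 XOR 0 XOR 1 XOR 1 XOR 0 XOR 0 XOR 1 XOR 0 XOR 1 XOR 1 XOR 0 XOR 0 XOR 0 XOR 0 XOR 1 XOR 1 XOR 0 XOR 1 XOR 1 = 1

1


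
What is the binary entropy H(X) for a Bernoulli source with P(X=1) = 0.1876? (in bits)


H = -p*log2(p) - (1-p)*log2(1-p). -0.1876*log2(0.1876) = 0.452917; -0.8124*log2(0.8124) = 0.243507. H = 0.452917 + 0.243507 = 0.6964

0.6964 bits


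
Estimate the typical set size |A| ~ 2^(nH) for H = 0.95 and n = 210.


log2|A_typical| = nH = 210 * 0.95 = 199.5, so |A_typical| ~ 2^199.5 = 1.136e+60

1.136e+60


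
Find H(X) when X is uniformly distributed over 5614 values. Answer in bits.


H = log2(n) = log2(5614) = 12.4548

12.4548 bits


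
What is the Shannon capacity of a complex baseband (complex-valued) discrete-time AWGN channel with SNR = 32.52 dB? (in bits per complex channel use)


SNR_linear = 10^(32.52/10) = 1786.4876; C = log2(1 + SNR_linear) = log2(1 + 1786.4876) = 10.8037

10.8037 bits/channel use


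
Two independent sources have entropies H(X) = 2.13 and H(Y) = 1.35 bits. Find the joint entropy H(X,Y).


For independent variables, H(X,Y) = H(X) + H(Y) = 2.13 + 1.35 = 3.48

3.48 bits


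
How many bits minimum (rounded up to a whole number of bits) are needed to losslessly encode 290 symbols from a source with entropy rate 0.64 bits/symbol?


Minimum bits >= n * H = 290 * 0.64 = 185.6, rounded up to a whole number of bits = 186

186 bits


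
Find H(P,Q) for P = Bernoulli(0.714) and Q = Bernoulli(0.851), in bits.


H(P,Q) = -p*log2(q) - (1-p)*log2(1-q). -0.714*log2(0.851) = 0.166197; -0.286*log2(0.149) = 0.785532. H(P,Q) = 0.166197 + 0.785532 = 0.9517

0.9517 bits


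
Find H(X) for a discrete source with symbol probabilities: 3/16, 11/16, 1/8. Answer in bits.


H = -sum(p_i * log2(p_i)). Terms: -(3/16)*log2(3/16) = 0.452820; -(11/16)*log2(11/16) = 0.371641; -(1/8)*log2(1/8) = 0.375000. H = 0.452820 + 0.371641 + 0.375000 = 1.1995

1.1995 bits


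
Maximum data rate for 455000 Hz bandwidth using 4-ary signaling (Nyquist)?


Rate = 2 * B * log2(M) = 2 * 455000 * 2.0 = 1820000.0

1820000.0 bps


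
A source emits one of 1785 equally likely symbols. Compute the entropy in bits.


H = log2(n) = log2(1785) = 10.8017

10.8017 bits


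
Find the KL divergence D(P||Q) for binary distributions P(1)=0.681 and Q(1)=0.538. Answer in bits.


KL = p*log2(p/q) + (1-p)*log2((1-p)/(1-q)) = 0.681*log2(0.681/0.538) + 0.319*log2(0.319/0.462) = 0.0611

0.0611 bits


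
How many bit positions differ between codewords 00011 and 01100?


Count differing positions: . ^ ^ ^ ^ = 4 differences

4


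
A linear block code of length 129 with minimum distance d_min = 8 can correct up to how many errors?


Correction capability = floor((d-1)/2) = floor((8-1)/2) = 3

3 errors


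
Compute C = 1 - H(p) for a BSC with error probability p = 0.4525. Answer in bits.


H(p) = -p*log2(p) - (1-p)*log2(1-p) = -0.4525*log2(0.4525) - 0.5475*log2(0.5475) = 0.517665 + 0.475815 = 0.9935. C = 1 - H(p) = 1 - 0.9935 = 0.0065

0.0065 bits


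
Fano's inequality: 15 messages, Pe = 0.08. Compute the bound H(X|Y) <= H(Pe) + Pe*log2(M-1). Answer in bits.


H(Pe) = -Pe*log2(Pe) - (1-Pe)*log2(1-Pe) = -0.08*log2(0.08) - 0.92*log2(0.92) = 0.291508 + 0.110671 = 0.4022. Pe*log2(M-1) = 0.08*log2(14) = 0.304588. Bound = H(Pe) + Pe*log2(M-1) = 0.291508 + 0.110671 + 0.304588 = 0.7068

0.7068 bits


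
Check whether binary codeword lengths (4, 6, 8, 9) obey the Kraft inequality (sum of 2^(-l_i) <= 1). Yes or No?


Kraft sum = sum(2^(-l_i)) = 0.084, need <= 1. Result: satisfied (a binary prefix-free code with these lengths exists)

Yes


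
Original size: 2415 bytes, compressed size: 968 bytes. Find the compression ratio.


Ratio = original / compressed = 2415 / 968 = 2.4948

2.4948


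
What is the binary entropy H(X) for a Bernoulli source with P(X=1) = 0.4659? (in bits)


H = -p*log2(p) - (1-p)*log2(1-p). -0.4659*log2(0.4659) = 0.513379; -0.5341*log2(0.5341) = 0.483263. H = 0.513379 + 0.483263 = 0.9966

0.9966 bits


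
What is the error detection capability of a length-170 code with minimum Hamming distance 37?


Detection capability = d_min - 1 = 37 - 1 = 36

36 errors


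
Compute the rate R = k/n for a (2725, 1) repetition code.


Rate = k/n = 1/2725

1/2725


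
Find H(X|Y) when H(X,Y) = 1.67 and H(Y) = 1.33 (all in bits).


H(X|Y) = H(X,Y) - H(Y) = 1.67 - 1.33 = 0.34

0.34 bits


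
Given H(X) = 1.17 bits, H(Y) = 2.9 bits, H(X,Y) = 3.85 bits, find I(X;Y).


I(X;Y) = H(X) + H(Y) - H(X,Y) = 1.17 + 2.9 - 3.85 = 0.22

0.22 bits


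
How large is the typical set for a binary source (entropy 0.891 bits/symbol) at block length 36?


log2|A_typical| = nH = 36 * 0.891 = 32.076, so |A_typical| ~ 2^32.076 = 4.527e+09

4.527e+09


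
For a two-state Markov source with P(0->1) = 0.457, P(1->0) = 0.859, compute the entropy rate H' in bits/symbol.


Stationary distribution: pi_0 = p10/(p01+p10) = 0.6527, pi_1 = 0.3473. Entropy rate H' = pi_0*H(p01) + pi_1*H(p10) = 0.6527*0.9947 + 0.3473*0.5869 = 0.853

0.853 bits/symbol


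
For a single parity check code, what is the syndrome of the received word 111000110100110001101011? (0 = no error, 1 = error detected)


Syndrome = XOR of all bits = 1 XOR 1 XOR 1 XOR 0 XOR 0 XOR 0 XOR 1 XOR 1 XOR 0 XOR 1 XOR 0 XOR 0 XOR 1 XOR 1 XOR 0 XOR 0 XOR 0 XOR 1 XOR 1 XOR 0 XOR 1 XOR 0 XOR 1 XOR 1 = 1

1


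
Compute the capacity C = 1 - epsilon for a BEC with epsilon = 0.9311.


C = 1 - epsilon = 1 - 0.9311 = 0.0689

0.0689 bits


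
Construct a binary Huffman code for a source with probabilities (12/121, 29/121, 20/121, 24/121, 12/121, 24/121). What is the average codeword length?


Huffman construction (repeatedly merge the two least-probable nodes; each merge adds 1 bit to every symbol beneath it): 12/121 + 12/121 = 24/121; 20/121 + 24/121 = 4/11; 24/121 + 24/121 = 48/121; 29/121 + 4/11 = 73/121; 48/121 + 73/121 = 1. Resulting codeword lengths (in the order the probabilities were given): (3, 2, 3, 3, 3, 2). L_avg = sum(p_i * l_i) = 12/121*3 + 29/121*2 + 20/121*3 + 24/121*3 + 12/121*3 + 24/121*2 = 310/121 = 2.562

2.562 bits


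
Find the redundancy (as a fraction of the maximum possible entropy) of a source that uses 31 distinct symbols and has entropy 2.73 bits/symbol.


H_max = log2(K) = log2(31) = 4.9542 bits/symbol. Redundancy = 1 - H/H_max = 1 - 2.73/4.9542 = 1 - 0.551 = 0.449

0.449


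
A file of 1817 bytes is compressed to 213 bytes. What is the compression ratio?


Ratio = original / compressed = 1817 / 213 = 8.5305

8.5305


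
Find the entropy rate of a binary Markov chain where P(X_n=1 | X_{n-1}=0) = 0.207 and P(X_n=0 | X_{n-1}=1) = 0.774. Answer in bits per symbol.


Stationary distribution: pi_0 = p10/(p01+p10) = 0.789, pi_1 = 0.211. Entropy rate H' = pi_0*H(p01) + pi_1*H(p10) = 0.789*0.7357 + 0.211*0.771 = 0.7432

0.7432 bits/symbol


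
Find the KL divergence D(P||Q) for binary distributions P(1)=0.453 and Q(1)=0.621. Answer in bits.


KL = p*log2(p/q) + (1-p)*log2((1-p)/(1-q)) = 0.453*log2(0.453/0.621) + 0.547*log2(0.547/0.379) = 0.0834

0.0834 bits


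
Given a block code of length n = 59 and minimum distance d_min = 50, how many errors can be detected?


Detection capability = d_min - 1 = 50 - 1 = 49

49 errors


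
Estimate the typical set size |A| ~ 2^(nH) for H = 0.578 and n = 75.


log2|A_typical| = nH = 75 * 0.578 = 43.35, so |A_typical| ~ 2^43.35 = 1.121e+13

1.121e+13


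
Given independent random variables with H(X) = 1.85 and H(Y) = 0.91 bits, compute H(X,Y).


For independent variables, H(X,Y) = H(X) + H(Y) = 1.85 + 0.91 = 2.76

2.76 bits


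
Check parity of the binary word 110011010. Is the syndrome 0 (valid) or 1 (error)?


Syndrome = XOR of all bits = 1 XOR 1 XOR 0 XOR 0 XOR 1 XOR 1 XOR 0 XOR 1 XOR 0 = 1

1


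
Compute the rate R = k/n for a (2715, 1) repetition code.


Rate = k/n = 1/2715

1/2715


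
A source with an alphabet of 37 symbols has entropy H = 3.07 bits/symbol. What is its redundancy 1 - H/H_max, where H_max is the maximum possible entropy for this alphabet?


H_max = log2(K) = log2(37) = 5.2095 bits/symbol. Redundancy = 1 - H/H_max = 1 - 3.07/5.2095 = 1 - 0.5893 = 0.4107

0.4107


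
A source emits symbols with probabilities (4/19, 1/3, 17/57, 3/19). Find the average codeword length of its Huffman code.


Huffman construction (repeatedly merge the two least-probable nodes; each merge adds 1 bit to every symbol beneath it): 3/19 + 4/19 = 7/19; 17/57 + 1/3 = 12/19; 7/19 + 12/19 = 1. Resulting codeword lengths (in the order the probabilities were given): (2, 2, 2, 2). L_avg = sum(p_i * l_i) = 4/19*2 + 1/3*2 + 17/57*2 + 3/19*2 = 2

2.0 bits


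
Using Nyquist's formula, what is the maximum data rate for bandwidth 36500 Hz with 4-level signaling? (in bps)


Rate = 2 * B * log2(M) = 2 * 36500 * 2.0 = 146000.0

146000.0 bps


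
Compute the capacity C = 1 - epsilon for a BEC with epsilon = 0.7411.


C = 1 - epsilon = 1 - 0.7411 = 0.2589

0.2589 bits


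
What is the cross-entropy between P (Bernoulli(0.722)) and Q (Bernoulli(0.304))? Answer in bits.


H(P,Q) = -p*log2(q) - (1-p)*log2(1-q). -0.722*log2(0.304) = 1.240293; -0.278*log2(0.696) = 0.145350. H(P,Q) = 1.240293 + 0.145350 = 1.3856

1.3856 bits


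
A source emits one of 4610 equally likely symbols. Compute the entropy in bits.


H = log2(n) = log2(4610) = 12.1706

12.1706 bits


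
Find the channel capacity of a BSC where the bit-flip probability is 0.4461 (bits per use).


H(p) = -p*log2(p) - (1-p)*log2(1-p) = -0.4461*log2(0.4461) - 0.5539*log2(0.5539) = 0.519511 + 0.472090 = 0.9916. C = 1 - H(p) = 1 - 0.9916 = 0.0084

0.0084 bits


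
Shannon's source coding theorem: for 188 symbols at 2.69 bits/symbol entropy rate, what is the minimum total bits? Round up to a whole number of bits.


Minimum bits >= n * H = 188 * 2.69 = 505.72, rounded up to a whole number of bits = 506

506 bits


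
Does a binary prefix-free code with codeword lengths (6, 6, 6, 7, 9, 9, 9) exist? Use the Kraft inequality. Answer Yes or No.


Kraft sum = sum(2^(-l_i)) = 0.0605, need <= 1. Result: satisfied (a binary prefix-free code with these lengths exists)

Yes


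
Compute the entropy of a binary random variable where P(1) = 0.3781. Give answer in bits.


H = -p*log2(p) - (1-p)*log2(1-p). -0.3781*log2(0.3781) = 0.530535; -0.6219*log2(0.6219) = 0.426154. H = 0.530535 + 0.426154 = 0.9567

0.9567 bits


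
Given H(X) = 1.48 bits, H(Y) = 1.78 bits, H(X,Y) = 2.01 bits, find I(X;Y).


I(X;Y) = H(X) + H(Y) - H(X,Y) = 1.48 + 1.78 - 2.01 = 1.25

1.25 bits


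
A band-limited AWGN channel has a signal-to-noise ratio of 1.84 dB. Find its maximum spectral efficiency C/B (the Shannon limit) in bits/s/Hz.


SNR_linear = 10^(1.84/10) = 1.5276; C/B = log2(1 + SNR_linear) = log2(1 + 1.5276) = 1.3377

1.3377 bits/s/Hz


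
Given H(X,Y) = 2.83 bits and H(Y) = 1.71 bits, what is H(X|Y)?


H(X|Y) = H(X,Y) - H(Y) = 2.83 - 1.71 = 1.12

1.12 bits


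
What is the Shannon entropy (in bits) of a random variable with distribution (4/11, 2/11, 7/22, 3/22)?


H = -sum(p_i * log2(p_i)). Terms: -(4/11)*log2(4/11) = 0.530702; -(2/11)*log2(2/11) = 0.447169; -(7/22)*log2(7/22) = 0.525661; -(3/22)*log2(3/22) = 0.391973. H = 0.530702 + 0.447169 + 0.525661 + 0.391973 = 1.8955

1.8955 bits


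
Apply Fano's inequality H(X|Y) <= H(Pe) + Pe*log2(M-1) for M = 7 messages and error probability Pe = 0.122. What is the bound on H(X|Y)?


H(Pe) = -Pe*log2(Pe) - (1-Pe)*log2(1-Pe) = -0.122*log2(0.122) - 0.878*log2(0.878) = 0.370276 + 0.164807 = 0.5351. Pe*log2(M-1) = 0.122*log2(6) = 0.315365. Bound = H(Pe) + Pe*log2(M-1) = 0.370276 + 0.164807 + 0.315365 = 0.8504

0.8504 bits


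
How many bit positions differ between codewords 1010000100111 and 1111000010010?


Count differing positions: . ^ . ^ . . . ^ ^ . ^ . ^ = 6 differences

6


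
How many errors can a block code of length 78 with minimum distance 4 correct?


Correction capability = floor((d-1)/2) = floor((4-1)/2) = 1

1 errors


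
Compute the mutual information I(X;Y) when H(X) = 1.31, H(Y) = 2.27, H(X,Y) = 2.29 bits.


I(X;Y) = H(X) + H(Y) - H(X,Y) = 1.31 + 2.27 - 2.29 = 1.29

1.29 bits


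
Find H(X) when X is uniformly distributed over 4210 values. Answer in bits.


H = log2(n) = log2(4210) = 12.0396

12.0396 bits


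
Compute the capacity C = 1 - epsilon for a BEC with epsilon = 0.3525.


C = 1 - epsilon = 1 - 0.3525 = 0.6475

0.6475 bits


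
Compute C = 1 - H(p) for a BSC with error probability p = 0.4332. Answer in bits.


H(p) = -p*log2(p) - (1-p)*log2(1-p) = -0.4332*log2(0.4332) - 0.5668*log2(0.5668) = 0.522827 + 0.464259 = 0.9871. C = 1 - H(p) = 1 - 0.9871 = 0.0129

0.0129 bits


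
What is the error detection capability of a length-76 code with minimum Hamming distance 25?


Detection capability = d_min - 1 = 25 - 1 = 24

24 errors


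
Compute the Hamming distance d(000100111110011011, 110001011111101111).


Count differing positions: ^ ^ . ^ . ^ ^ . . . . ^ ^ ^ . ^ . . = 9 differences

9


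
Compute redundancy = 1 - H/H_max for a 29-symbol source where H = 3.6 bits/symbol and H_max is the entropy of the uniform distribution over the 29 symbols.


H_max = log2(K) = log2(29) = 4.858 bits/symbol. Redundancy = 1 - H/H_max = 1 - 3.6/4.858 = 1 - 0.741 = 0.259

0.259


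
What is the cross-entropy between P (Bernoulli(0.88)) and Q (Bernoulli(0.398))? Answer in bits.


H(P,Q) = -p*log2(q) - (1-p)*log2(1-q). -0.88*log2(0.398) = 1.169661; -0.12*log2(0.602) = 0.087860. H(P,Q) = 1.169661 + 0.087860 = 1.2575

1.2575 bits


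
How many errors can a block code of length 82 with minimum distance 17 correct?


Correction capability = floor((d-1)/2) = floor((17-1)/2) = 8

8 errors


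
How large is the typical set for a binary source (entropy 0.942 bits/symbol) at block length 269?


log2|A_typical| = nH = 269 * 0.942 = 253.398, so |A_typical| ~ 2^253.398 = 1.907e+76

1.907e+76


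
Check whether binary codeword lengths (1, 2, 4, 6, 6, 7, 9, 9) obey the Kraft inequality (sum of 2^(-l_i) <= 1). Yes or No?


Kraft sum = sum(2^(-l_i)) = 0.8555, need <= 1. Result: satisfied (a binary prefix-free code with these lengths exists)

Yes


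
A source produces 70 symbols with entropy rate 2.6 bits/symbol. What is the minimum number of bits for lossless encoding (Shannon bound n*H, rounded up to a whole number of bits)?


Minimum bits >= n * H = 70 * 2.6 = 182.0, rounded up to a whole number of bits = 182

182 bits


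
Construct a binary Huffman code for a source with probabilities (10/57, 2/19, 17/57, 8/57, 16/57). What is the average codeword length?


Huffman construction (repeatedly merge the two least-probable nodes; each merge adds 1 bit to every symbol beneath it): 2/19 + 8/57 = 14/57; 10/57 + 14/57 = 8/19; 16/57 + 17/57 = 11/19; 8/19 + 11/19 = 1. Resulting codeword lengths (in the order the probabilities were given): (2, 3, 2, 3, 2). L_avg = sum(p_i * l_i) = 10/57*2 + 2/19*3 + 17/57*2 + 8/57*3 + 16/57*2 = 128/57 = 2.2456

2.2456 bits


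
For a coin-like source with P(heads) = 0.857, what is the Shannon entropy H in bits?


H = -p*log2(p) - (1-p)*log2(1-p). -0.857*log2(0.857) = 0.190796; -0.143*log2(0.143) = 0.401246. H = 0.190796 + 0.401246 = 0.592

0.592 bits


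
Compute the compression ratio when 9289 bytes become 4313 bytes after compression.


Ratio = original / compressed = 9289 / 4313 = 2.1537

2.1537


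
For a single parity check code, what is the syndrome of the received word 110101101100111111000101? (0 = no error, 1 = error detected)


Syndrome = XOR of all bits = 1 XOR 1 XOR 0 XOR 1 XOR 0 XOR 1 XOR 1 XOR 0 XOR 1 XOR 1 XOR 0 XOR 0 XOR 1 XOR 1 XOR 1 XOR 1 XOR 1 XOR 1 XOR 0 XOR 0 XOR 0 XOR 1 XOR 0 XOR 1 = 1

1


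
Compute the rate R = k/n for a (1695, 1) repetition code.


Rate = k/n = 1/1695

1/1695


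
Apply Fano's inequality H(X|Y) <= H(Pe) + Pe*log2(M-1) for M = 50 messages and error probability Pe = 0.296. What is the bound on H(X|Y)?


H(Pe) = -Pe*log2(Pe) - (1-Pe)*log2(1-Pe) = -0.296*log2(0.296) - 0.704*log2(0.704) = 0.519874 + 0.356472 = 0.8763. Pe*log2(M-1) = 0.296*log2(49) = 1.661954. Bound = H(Pe) + Pe*log2(M-1) = 0.519874 + 0.356472 + 1.661954 = 2.5383

2.5383 bits


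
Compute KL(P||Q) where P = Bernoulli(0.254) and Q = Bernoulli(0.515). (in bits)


KL = p*log2(p/q) + (1-p)*log2((1-p)/(1-q)) = 0.254*log2(0.254/0.515) + 0.746*log2(0.746/0.485) = 0.2044

0.2044 bits


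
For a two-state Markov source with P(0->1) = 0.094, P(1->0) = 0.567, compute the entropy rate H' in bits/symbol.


Stationary distribution: pi_0 = p10/(p01+p10) = 0.8578, pi_1 = 0.1422. Entropy rate H' = pi_0*H(p01) + pi_1*H(p10) = 0.8578*0.4497 + 0.1422*0.987 = 0.5261

0.5261 bits/symbol
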